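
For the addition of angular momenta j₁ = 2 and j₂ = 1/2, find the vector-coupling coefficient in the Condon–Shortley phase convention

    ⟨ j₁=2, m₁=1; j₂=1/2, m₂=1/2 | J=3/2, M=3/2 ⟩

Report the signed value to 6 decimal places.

-0.447214  (= −√(1/5))

j₁+j₂−J=1  J+j₁−j₂=3  J−j₁+j₂=0  j₁+j₂+J+1=5
(j₁±m₁, j₂±m₂, J±M) = (3,1,1,0,3,0)
P² = 36/5
sum k=1..1:
  [1] −1/6 = -1/6
S = -1/6
C² = P²·S² = 1/5 ; C = -0.447214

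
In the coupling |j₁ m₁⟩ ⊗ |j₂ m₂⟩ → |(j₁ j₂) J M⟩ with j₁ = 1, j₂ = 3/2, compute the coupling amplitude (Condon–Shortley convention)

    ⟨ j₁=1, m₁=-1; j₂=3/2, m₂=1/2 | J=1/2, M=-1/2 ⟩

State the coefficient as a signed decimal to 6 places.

+0.408248  (= +√(1/6))

triangle: 2!*0!*1!/4! = 2/24
(j±m)!: 0!*2!*2!*1!*0!*1! = 4
prefactor² = (2J+1)*Δ*N² = 2/3
  k=2: +1/(2!*0!*0!*0!*0!*1!) = 1/2
Σ = 1/2  ⇒  CG² = 2/3*1/2² = 1/6
CG = +√(1/6) = +0.408248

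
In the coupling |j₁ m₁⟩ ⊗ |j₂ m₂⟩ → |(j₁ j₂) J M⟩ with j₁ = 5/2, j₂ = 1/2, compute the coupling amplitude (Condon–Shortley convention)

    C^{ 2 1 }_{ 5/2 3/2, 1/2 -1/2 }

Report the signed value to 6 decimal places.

+√(2/3) = +0.816497

j₁+j₂−J=1  J+j₁−j₂=4  J−j₁+j₂=0  j₁+j₂+J+1=6
(j₁±m₁, j₂±m₂, J±M) = (4,1,0,1,3,1)
P² = 24
sum k=0..0:
  [0] +1/6 = 1/6
S = 1/6
C² = P²·S² = 2/3 ; C = +0.816497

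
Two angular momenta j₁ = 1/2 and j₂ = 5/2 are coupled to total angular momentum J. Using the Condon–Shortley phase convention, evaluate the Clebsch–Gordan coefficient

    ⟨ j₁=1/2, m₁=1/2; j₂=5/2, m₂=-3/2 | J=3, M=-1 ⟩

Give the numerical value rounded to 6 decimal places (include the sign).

+√(1/3) ≈ +0.577350

√[7·0!1!5!/7! · 1!0!1!4!2!4!] = √(192)
  +(−1)^0/∏(0,0,0,1,1,4)! = 1/24  (running 1/24)
⟨..|..⟩ = √(192)·(1/24) = +0.577350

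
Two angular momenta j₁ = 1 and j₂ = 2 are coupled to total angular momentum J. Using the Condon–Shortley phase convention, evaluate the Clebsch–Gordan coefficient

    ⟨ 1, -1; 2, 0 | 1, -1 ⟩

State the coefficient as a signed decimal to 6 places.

+0.316228  (= +√(1/10))

√[3·2!0!2!/5! · 0!2!2!2!0!2!] = √(8/5)
  +(−1)^2/∏(2,0,0,0,0,2)! = 1/4  (running 1/4)
⟨..|..⟩ = √(8/5)·(1/4) = +0.316228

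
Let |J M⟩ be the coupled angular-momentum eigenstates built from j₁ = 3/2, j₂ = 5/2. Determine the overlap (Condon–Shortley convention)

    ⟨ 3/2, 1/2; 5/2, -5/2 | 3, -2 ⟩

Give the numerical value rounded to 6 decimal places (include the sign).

+0.645497  (= +√(5/12))

√[7·1!2!4!/8! · 2!1!0!5!1!5!] = √(240)
  +(−1)^0/∏(0,1,1,0,1,4)! = 1/24  (running 1/24)
⟨..|..⟩ = √(240)·(1/24) = +0.645497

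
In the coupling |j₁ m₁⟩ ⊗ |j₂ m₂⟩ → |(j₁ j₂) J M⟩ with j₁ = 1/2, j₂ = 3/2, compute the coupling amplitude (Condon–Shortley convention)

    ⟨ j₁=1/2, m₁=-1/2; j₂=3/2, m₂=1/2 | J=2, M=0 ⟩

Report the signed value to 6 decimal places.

+0.707107  (= +√(1/2))

triangle: 0!*1!*3!/5! = 6/120
(j±m)!: 0!*1!*2!*1!*2!*2! = 8
prefactor² = (2J+1)*Δ*N² = 2
  k=0: +1/(0!*0!*1!*2!*0!*1!) = 1/2
Σ = 1/2  ⇒  CG² = 2*1/2² = 1/2
CG = +√(1/2) = +0.707107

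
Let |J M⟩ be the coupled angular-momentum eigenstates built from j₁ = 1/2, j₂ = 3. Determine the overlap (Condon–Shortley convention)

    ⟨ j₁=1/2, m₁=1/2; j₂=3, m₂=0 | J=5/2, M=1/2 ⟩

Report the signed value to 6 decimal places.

+√(3/7) = +0.654654

triangle: 1!×0!×5!/7! = 120/5040
(j±m)!: 1!×0!×3!×3!×3!×2! = 432
prefactor² = (2J+1)×Δ×N² = 432/7
  k=0: +1/(0!×1!×0!×3!×0!×2!) = 1/12
Σ = 1/12  ⇒  CG² = 432/7×1/12² = 3/7
CG = +√(3/7) = +0.654654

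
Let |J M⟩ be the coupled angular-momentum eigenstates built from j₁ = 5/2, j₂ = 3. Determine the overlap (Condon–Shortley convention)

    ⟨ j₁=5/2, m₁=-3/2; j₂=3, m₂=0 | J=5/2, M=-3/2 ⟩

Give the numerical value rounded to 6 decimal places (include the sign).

+0.483046

√[6·3!2!3!/9! · 1!4!3!3!1!4!] = √(864/35)
  +(−1)^2/∏(2,1,2,1,0,2)! = 1/8  (running 1/8)
  +(−1)^3/∏(3,0,1,0,1,3)! = -1/36  (running 7/72)
⟨..|..⟩ = √(864/35)·(7/72) = +0.483046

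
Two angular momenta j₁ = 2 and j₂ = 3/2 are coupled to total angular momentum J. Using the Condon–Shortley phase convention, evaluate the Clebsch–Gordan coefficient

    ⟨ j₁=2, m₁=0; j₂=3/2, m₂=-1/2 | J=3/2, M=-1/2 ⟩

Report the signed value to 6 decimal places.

-0.447214

triangle: 2!*2!*1!/6! = 4/720
(j±m)!: 2!*2!*1!*2!*1!*2! = 16
prefactor² = (2J+1)*Δ*N² = 16/45
  k=0: +1/(0!*2!*2!*1!*0!*0!) = 1/4
  k=1: −1/(1!*1!*1!*0!*1!*1!) = -1
Σ = -3/4  ⇒  CG² = 16/45*(-3/4)² = 1/5
CG = −√(1/5) = -0.447214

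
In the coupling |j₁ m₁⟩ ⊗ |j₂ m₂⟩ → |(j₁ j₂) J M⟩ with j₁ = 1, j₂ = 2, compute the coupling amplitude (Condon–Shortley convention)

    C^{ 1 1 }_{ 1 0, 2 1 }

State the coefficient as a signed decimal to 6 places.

triangle: 2!×0!×2!/5! = 4/120
(j±m)!: 1!×1!×3!×1!×2!×0! = 12
prefactor² = (2J+1)×Δ×N² = 6/5
  k=1: −1/(1!×1!×0!×2!×0!×0!) = -1/2
Σ = -1/2  ⇒  CG² = 6/5×(-1/2)² = 3/10
CG = −√(3/10) = -0.547723

-0.547723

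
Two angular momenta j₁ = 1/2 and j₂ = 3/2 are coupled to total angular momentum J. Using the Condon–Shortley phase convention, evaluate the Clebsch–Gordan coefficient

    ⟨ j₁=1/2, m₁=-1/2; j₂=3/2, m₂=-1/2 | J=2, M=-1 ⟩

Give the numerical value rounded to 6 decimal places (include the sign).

+√(3/4) ≈ +0.866025

triangle: 0!·1!·3!/5! = 6/120
(j±m)!: 0!·1!·1!·2!·1!·3! = 12
prefactor² = (2J+1)·Δ·N² = 3
  k=0: +1/(0!·0!·1!·1!·0!·2!) = 1/2
Σ = 1/2  ⇒  CG² = 3·1/2² = 3/4
CG = +√(3/4) = +0.866025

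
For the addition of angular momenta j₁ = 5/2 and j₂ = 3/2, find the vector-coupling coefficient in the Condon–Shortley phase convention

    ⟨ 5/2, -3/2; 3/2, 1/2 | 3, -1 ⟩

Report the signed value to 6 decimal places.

√[7·1!4!2!/8! · 1!4!2!1!2!4!] = √(96/5)
  +(−1)^0/∏(0,1,4,2,0,0)! = 1/48  (running 1/48)
  +(−1)^1/∏(1,0,3,1,1,1)! = -1/6  (running -7/48)
⟨..|..⟩ = √(96/5)·(-7/48) = -0.639010

-0.639010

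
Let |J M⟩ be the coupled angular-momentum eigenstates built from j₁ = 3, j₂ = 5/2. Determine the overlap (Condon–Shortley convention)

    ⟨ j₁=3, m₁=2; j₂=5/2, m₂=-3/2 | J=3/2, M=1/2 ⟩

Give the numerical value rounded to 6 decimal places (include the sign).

j₁+j₂−J=4  J+j₁−j₂=2  J−j₁+j₂=1  j₁+j₂+J+1=8
(j₁±m₁, j₂±m₂, J±M) = (5,1,1,4,2,1)
P² = 192/7
sum k=0..1:
  [0] +1/24 = 1/24
  [1] −1/12 = -1/12
S = -1/24
C² = P²·S² = 1/21 ; C = -0.218218

−√(1/21) ≈ -0.218218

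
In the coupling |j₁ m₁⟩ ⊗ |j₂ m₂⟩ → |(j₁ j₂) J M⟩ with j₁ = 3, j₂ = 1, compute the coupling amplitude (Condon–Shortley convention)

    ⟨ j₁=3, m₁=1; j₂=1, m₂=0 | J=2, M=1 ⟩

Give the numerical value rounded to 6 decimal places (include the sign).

triangle: 2!×4!×0!/7! = 48/5040
(j±m)!: 4!×2!×1!×1!×3!×1! = 288
prefactor² = (2J+1)×Δ×N² = 96/7
  k=1: −1/(1!×1!×1!×0!×3!×0!) = -1/6
Σ = -1/6  ⇒  CG² = 96/7×(-1/6)² = 8/21
CG = −√(8/21) = -0.617213

-0.617213  (= −√(8/21))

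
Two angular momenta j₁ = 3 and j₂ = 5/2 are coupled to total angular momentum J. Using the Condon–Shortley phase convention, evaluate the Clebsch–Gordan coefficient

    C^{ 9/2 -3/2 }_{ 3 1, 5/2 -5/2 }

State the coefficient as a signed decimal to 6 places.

+√(50/231) = +0.465242

√[10·1!5!4!/11! · 4!2!0!5!3!6!] = √(1382400/77)
  +(−1)^0/∏(0,1,2,0,3,4)! = 1/288  (running 1/288)
⟨..|..⟩ = √(1382400/77)·(1/288) = +0.465242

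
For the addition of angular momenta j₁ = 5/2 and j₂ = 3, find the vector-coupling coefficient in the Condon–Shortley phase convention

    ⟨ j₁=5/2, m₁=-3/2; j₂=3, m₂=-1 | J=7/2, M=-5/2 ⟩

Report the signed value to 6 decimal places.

j₁+j₂−J=2  J+j₁−j₂=3  J−j₁+j₂=4  j₁+j₂+J+1=10
(j₁±m₁, j₂±m₂, J±M) = (1,4,2,4,1,6)
P² = 18432/35
sum k=1..2:
  [1] −1/36 = -1/36
  [2] +1/96 = 1/96
S = -5/288
C² = P²·S² = 10/63 ; C = -0.398410

−√(10/63) = -0.398410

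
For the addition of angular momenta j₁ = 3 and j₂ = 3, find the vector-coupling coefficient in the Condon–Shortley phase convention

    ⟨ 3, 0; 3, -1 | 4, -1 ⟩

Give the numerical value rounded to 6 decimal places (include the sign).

-0.312094

√[9·2!4!4!/11! · 3!3!2!4!3!5!] = √(124416/385)
  +(−1)^0/∏(0,2,3,2,1,2)! = 1/48  (running 1/48)
  +(−1)^1/∏(1,1,2,1,2,3)! = -1/24  (running -1/48)
  +(−1)^2/∏(2,0,1,0,3,4)! = 1/288  (running -5/288)
⟨..|..⟩ = √(124416/385)·(-5/288) = -0.312094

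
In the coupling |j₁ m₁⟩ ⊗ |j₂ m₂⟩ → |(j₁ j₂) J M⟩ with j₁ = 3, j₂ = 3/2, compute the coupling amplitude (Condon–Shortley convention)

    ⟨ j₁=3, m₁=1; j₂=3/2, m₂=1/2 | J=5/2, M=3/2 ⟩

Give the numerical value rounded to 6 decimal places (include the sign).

triangle: 2!*4!*1!/8! = 48/40320
(j±m)!: 4!*2!*2!*1!*4!*1! = 2304
prefactor² = (2J+1)*Δ*N² = 576/35
  k=1: −1/(1!*1!*1!*1!*3!*0!) = -1/6
  k=2: +1/(2!*0!*0!*0!*4!*1!) = 1/48
Σ = -7/48  ⇒  CG² = 576/35*(-7/48)² = 7/20
CG = −√(7/20) = -0.591608

-0.591608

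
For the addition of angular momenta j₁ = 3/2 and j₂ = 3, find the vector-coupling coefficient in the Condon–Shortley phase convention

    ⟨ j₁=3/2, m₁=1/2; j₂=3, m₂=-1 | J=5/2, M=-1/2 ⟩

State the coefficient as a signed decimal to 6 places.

j₁+j₂−J=2  J+j₁−j₂=1  J−j₁+j₂=4  j₁+j₂+J+1=8
(j₁±m₁, j₂±m₂, J±M) = (2,1,2,4,2,3)
P² = 288/35
sum k=0..1:
  [0] +1/8 = 1/8
  [1] −1/6 = -1/6
S = -1/24
C² = P²·S² = 1/70 ; C = -0.119523

-0.119523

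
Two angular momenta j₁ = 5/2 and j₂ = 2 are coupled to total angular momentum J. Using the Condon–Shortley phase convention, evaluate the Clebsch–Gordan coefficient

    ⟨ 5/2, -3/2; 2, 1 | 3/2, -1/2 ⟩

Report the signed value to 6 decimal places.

+√(2/105) ≈ +0.138013

√[4·3!2!1!/7! · 1!4!3!1!1!2!] = √(96/35)
  +(−1)^2/∏(2,1,2,1,0,0)! = 1/4  (running 1/4)
  +(−1)^3/∏(3,0,1,0,1,1)! = -1/6  (running 1/12)
⟨..|..⟩ = √(96/35)·(1/12) = +0.138013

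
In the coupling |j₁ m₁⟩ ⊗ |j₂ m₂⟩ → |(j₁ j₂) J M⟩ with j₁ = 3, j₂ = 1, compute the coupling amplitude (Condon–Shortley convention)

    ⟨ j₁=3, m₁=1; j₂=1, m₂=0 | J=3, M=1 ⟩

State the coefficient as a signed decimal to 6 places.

j₁+j₂−J=1  J+j₁−j₂=5  J−j₁+j₂=1  j₁+j₂+J+1=8
(j₁±m₁, j₂±m₂, J±M) = (4,2,1,1,4,2)
P² = 48
sum k=0..1:
  [0] +1/12 = 1/12
  [1] −1/24 = -1/24
S = 1/24
C² = P²·S² = 1/12 ; C = +0.288675

+√(1/12) = +0.288675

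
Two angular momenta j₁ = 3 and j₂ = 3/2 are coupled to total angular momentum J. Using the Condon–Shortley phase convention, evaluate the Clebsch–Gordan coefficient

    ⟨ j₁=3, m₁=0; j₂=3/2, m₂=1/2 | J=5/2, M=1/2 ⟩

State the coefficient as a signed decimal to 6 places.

√[6·2!4!1!/8! · 3!3!2!1!3!2!] = √(216/35)
  +(−1)^1/∏(1,1,2,1,2,0)! = -1/4  (running -1/4)
  +(−1)^2/∏(2,0,1,0,3,1)! = 1/12  (running -1/6)
⟨..|..⟩ = √(216/35)·(-1/6) = -0.414039

-0.414039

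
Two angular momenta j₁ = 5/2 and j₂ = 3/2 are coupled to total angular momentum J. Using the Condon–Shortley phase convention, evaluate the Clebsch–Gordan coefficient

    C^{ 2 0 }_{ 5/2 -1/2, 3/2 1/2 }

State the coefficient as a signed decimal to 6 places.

triangle: 2!·3!·1!/7! = 12/5040
(j±m)!: 2!·3!·2!·1!·2!·2! = 96
prefactor² = (2J+1)·Δ·N² = 8/7
  k=1: −1/(1!·1!·2!·1!·1!·0!) = -1/2
  k=2: +1/(2!·0!·1!·0!·2!·1!) = 1/4
Σ = -1/4  ⇒  CG² = 8/7·(-1/4)² = 1/14
CG = −√(1/14) = -0.267261

−√(1/14) ≈ -0.267261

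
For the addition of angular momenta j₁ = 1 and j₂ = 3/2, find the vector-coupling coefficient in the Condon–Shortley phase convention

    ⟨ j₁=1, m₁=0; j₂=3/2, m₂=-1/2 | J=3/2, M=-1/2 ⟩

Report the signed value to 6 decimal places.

j₁+j₂−J=1  J+j₁−j₂=1  J−j₁+j₂=2  j₁+j₂+J+1=5
(j₁±m₁, j₂±m₂, J±M) = (1,1,1,2,1,2)
P² = 4/15
sum k=0..1:
  [0] +1/1 = 1
  [1] −1/2 = -1/2
S = 1/2
C² = P²·S² = 1/15 ; C = +0.258199

+0.258199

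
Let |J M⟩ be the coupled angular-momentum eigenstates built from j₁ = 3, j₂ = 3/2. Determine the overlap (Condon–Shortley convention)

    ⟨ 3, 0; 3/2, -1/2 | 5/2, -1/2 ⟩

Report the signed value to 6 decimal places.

j₁+j₂−J=2  J+j₁−j₂=4  J−j₁+j₂=1  j₁+j₂+J+1=8
(j₁±m₁, j₂±m₂, J±M) = (3,3,1,2,2,3)
P² = 216/35
sum k=0..1:
  [0] +1/12 = 1/12
  [1] −1/4 = -1/4
S = -1/6
C² = P²·S² = 6/35 ; C = -0.414039

−√(6/35) ≈ -0.414039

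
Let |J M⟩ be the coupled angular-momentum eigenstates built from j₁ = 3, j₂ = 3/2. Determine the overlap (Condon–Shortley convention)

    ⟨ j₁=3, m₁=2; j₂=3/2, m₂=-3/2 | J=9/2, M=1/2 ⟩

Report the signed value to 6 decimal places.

+√(1/21) = +0.218218

√[10·0!6!3!/10! · 5!1!0!3!5!4!] = √(172800/7)
  +(−1)^0/∏(0,0,1,0,5,3)! = 1/720  (running 1/720)
⟨..|..⟩ = √(172800/7)·(1/720) = +0.218218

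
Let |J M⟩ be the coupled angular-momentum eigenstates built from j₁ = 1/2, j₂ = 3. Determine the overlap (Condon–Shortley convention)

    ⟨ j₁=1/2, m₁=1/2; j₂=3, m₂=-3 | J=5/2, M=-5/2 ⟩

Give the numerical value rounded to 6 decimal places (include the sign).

+0.925820

√[6·1!0!5!/7! · 1!0!0!6!0!5!] = √(86400/7)
  +(−1)^0/∏(0,1,0,0,0,5)! = 1/120  (running 1/120)
⟨..|..⟩ = √(86400/7)·(1/120) = +0.925820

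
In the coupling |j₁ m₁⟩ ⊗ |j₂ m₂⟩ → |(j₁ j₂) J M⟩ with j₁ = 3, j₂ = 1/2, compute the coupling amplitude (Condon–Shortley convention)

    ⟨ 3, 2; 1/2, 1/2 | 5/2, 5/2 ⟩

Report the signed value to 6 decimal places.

−√(1/7) = -0.377964

triangle: 1!×5!×0!/7! = 120/5040
(j±m)!: 5!×1!×1!×0!×5!×0! = 14400
prefactor² = (2J+1)×Δ×N² = 14400/7
  k=1: −1/(1!×0!×0!×0!×5!×0!) = -1/120
Σ = -1/120  ⇒  CG² = 14400/7×(-1/120)² = 1/7
CG = −√(1/7) = -0.377964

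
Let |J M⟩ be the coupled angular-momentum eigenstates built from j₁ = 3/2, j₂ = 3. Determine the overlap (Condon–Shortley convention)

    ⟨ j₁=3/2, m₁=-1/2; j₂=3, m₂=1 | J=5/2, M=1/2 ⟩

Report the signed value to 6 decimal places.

−√(1/70) = -0.119523

√[6·2!1!4!/8! · 1!2!4!2!3!2!] = √(288/35)
  +(−1)^1/∏(1,1,1,3,0,1)! = -1/6  (running -1/6)
  +(−1)^2/∏(2,0,0,2,1,2)! = 1/8  (running -1/24)
⟨..|..⟩ = √(288/35)·(-1/24) = -0.119523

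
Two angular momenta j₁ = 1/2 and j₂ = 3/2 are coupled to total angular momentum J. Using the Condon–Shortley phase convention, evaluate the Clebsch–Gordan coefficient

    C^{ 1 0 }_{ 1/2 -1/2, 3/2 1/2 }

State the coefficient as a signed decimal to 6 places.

√[3·1!0!2!/4! · 0!1!2!1!1!1!] = √(1/2)
  +(−1)^1/∏(1,0,0,1,0,1)! = -1  (running -1)
⟨..|..⟩ = √(1/2)·(-1) = -0.707107

−√(1/2) ≈ -0.707107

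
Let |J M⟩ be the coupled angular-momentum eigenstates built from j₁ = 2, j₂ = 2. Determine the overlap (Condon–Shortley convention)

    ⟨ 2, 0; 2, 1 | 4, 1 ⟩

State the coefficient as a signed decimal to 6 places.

+0.654654

√[9·0!4!4!/9! · 2!2!3!1!5!3!] = √(1728/7)
  +(−1)^0/∏(0,0,2,3,2,1)! = 1/24  (running 1/24)
⟨..|..⟩ = √(1728/7)·(1/24) = +0.654654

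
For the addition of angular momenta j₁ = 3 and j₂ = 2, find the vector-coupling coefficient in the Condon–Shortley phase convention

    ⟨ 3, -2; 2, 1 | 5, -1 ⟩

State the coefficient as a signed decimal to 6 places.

triangle: 0!·6!·4!/11! = 17280/39916800
(j±m)!: 1!·5!·3!·1!·4!·6! = 12441600
prefactor² = (2J+1)·Δ·N² = 414720/7
  k=0: +1/(0!·0!·5!·3!·1!·1!) = 1/720
Σ = 1/720  ⇒  CG² = 414720/7·1/720² = 4/35
CG = +√(4/35) = +0.338062

+0.338062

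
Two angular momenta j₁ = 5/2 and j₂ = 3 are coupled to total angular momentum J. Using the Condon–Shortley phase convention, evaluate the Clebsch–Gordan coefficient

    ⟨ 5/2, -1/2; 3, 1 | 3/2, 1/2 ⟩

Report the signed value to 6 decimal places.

-0.097590

triangle: 4!×1!×2!/8! = 48/40320
(j±m)!: 2!×3!×4!×2!×2!×1! = 1152
prefactor² = (2J+1)×Δ×N² = 192/35
  k=2: +1/(2!×2!×1!×2!×0!×0!) = 1/8
  k=3: −1/(3!×1!×0!×1!×1!×1!) = -1/6
Σ = -1/24  ⇒  CG² = 192/35×(-1/24)² = 1/105
CG = −√(1/105) = -0.097590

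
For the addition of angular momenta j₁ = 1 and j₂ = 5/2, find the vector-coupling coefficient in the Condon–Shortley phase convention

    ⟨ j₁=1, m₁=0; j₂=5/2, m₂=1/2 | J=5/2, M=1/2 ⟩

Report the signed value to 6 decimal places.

j₁+j₂−J=1  J+j₁−j₂=1  J−j₁+j₂=4  j₁+j₂+J+1=7
(j₁±m₁, j₂±m₂, J±M) = (1,1,3,2,3,2)
P² = 144/35
sum k=0..1:
  [0] +1/6 = 1/6
  [1] −1/4 = -1/4
S = -1/12
C² = P²·S² = 1/35 ; C = -0.169031

−√(1/35) ≈ -0.169031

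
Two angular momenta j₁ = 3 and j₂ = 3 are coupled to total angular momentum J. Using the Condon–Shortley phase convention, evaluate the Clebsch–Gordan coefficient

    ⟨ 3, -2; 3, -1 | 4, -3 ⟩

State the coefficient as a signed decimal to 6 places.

-0.301511  (= −√(1/11))

j₁+j₂−J=2  J+j₁−j₂=4  J−j₁+j₂=4  j₁+j₂+J+1=11
(j₁±m₁, j₂±m₂, J±M) = (1,5,2,4,1,7)
P² = 82944/11
sum k=1..2:
  [1] −1/144 = -1/144
  [2] +1/288 = 1/288
S = -1/288
C² = P²·S² = 1/11 ; C = -0.301511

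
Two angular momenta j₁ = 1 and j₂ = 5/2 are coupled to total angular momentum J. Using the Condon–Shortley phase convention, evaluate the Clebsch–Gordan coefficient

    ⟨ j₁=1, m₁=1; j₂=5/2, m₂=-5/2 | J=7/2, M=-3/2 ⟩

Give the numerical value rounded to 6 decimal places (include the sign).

+0.218218

√[8·0!2!5!/8! · 2!0!0!5!2!5!] = √(19200/7)
  +(−1)^0/∏(0,0,0,0,2,5)! = 1/240  (running 1/240)
⟨..|..⟩ = √(19200/7)·(1/240) = +0.218218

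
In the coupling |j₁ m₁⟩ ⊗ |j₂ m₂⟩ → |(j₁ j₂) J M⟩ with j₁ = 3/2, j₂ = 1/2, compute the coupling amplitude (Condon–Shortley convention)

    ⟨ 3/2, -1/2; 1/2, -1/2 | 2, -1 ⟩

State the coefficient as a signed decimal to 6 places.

j₁+j₂−J=0  J+j₁−j₂=3  J−j₁+j₂=1  j₁+j₂+J+1=5
(j₁±m₁, j₂±m₂, J±M) = (1,2,0,1,1,3)
P² = 3
sum k=0..0:
  [0] +1/2 = 1/2
S = 1/2
C² = P²·S² = 3/4 ; C = +0.866025

+0.866025  (= +√(3/4))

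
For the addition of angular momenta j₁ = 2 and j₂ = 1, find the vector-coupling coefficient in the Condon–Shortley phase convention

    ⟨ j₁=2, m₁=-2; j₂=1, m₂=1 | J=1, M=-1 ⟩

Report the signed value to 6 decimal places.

+0.774597

j₁+j₂−J=2  J+j₁−j₂=2  J−j₁+j₂=0  j₁+j₂+J+1=5
(j₁±m₁, j₂±m₂, J±M) = (0,4,2,0,0,2)
P² = 48/5
sum k=2..2:
  [2] +1/4 = 1/4
S = 1/4
C² = P²·S² = 3/5 ; C = +0.774597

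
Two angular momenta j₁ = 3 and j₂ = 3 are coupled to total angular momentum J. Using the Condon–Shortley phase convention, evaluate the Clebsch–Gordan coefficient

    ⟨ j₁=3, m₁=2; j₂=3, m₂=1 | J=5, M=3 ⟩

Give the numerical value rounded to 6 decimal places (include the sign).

+0.408248  (= +√(1/6))

√[11·1!5!5!/12! · 5!1!4!2!8!2!] = √(153600)
  +(−1)^0/∏(0,1,1,4,4,1)! = 1/576  (running 1/576)
  +(−1)^1/∏(1,0,0,3,5,2)! = -1/1440  (running 1/960)
⟨..|..⟩ = √(153600)·(1/960) = +0.408248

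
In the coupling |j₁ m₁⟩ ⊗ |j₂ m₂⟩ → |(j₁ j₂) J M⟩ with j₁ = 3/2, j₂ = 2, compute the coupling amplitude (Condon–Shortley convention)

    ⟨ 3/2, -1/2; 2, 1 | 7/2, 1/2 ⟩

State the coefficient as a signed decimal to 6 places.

j₁+j₂−J=0  J+j₁−j₂=3  J−j₁+j₂=4  j₁+j₂+J+1=8
(j₁±m₁, j₂±m₂, J±M) = (1,2,3,1,4,3)
P² = 1728/35
sum k=0..0:
  [0] +1/12 = 1/12
S = 1/12
C² = P²·S² = 12/35 ; C = +0.585540

+0.585540  (= +√(12/35))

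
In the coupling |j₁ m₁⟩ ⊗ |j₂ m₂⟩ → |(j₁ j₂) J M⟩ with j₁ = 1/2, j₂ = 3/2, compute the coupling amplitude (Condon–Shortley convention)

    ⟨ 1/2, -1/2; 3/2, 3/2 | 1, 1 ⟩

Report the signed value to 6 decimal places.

-0.866025

√[3·1!0!2!/4! · 0!1!3!0!2!0!] = √(3)
  +(−1)^1/∏(1,0,0,2,0,0)! = -1/2  (running -1/2)
⟨..|..⟩ = √(3)·(-1/2) = -0.866025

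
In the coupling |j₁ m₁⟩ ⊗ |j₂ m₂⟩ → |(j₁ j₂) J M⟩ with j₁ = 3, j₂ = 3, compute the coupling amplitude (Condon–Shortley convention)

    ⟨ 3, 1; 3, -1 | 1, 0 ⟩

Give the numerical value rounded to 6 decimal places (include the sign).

+√(1/28) ≈ +0.188982

triangle: 5!·1!·1!/8! = 120/40320
(j±m)!: 4!·2!·2!·4!·1!·1! = 2304
prefactor² = (2J+1)·Δ·N² = 144/7
  k=1: −1/(1!·4!·1!·1!·0!·0!) = -1/24
  k=2: +1/(2!·3!·0!·0!·1!·1!) = 1/12
Σ = 1/24  ⇒  CG² = 144/7·1/24² = 1/28
CG = +√(1/28) = +0.188982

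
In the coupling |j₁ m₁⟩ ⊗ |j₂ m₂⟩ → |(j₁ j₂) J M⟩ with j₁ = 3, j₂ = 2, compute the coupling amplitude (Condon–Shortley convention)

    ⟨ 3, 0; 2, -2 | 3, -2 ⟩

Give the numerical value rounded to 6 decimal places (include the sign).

+0.577350

triangle: 2!·4!·2!/9! = 96/362880
(j±m)!: 3!·3!·0!·4!·1!·5! = 103680
prefactor² = (2J+1)·Δ·N² = 192
  k=0: +1/(0!·2!·3!·0!·1!·2!) = 1/24
Σ = 1/24  ⇒  CG² = 192·1/24² = 1/3
CG = +√(1/3) = +0.577350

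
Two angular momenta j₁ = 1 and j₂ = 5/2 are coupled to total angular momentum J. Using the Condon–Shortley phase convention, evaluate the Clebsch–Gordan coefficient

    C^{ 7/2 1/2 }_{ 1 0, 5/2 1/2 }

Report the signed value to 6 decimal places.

triangle: 0!×2!×5!/8! = 240/40320
(j±m)!: 1!×1!×3!×2!×4!×3! = 1728
prefactor² = (2J+1)×Δ×N² = 576/7
  k=0: +1/(0!×0!×1!×3!×1!×2!) = 1/12
Σ = 1/12  ⇒  CG² = 576/7×1/12² = 4/7
CG = +√(4/7) = +0.755929

+√(4/7) ≈ +0.755929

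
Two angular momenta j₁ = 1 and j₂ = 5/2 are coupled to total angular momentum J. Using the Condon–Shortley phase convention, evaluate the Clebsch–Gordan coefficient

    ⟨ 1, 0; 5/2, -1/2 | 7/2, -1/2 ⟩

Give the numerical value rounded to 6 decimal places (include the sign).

j₁+j₂−J=0  J+j₁−j₂=2  J−j₁+j₂=5  j₁+j₂+J+1=8
(j₁±m₁, j₂±m₂, J±M) = (1,1,2,3,3,4)
P² = 576/7
sum k=0..0:
  [0] +1/12 = 1/12
S = 1/12
C² = P²·S² = 4/7 ; C = +0.755929

+0.755929  (= +√(4/7))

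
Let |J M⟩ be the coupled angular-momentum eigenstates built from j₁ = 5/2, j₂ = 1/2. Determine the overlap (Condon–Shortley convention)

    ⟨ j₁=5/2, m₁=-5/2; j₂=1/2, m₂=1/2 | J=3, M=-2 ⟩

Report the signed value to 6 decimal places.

+√(1/6) = +0.408248

√[7·0!5!1!/7! · 0!5!1!0!1!5!] = √(2400)
  +(−1)^0/∏(0,0,5,1,0,0)! = 1/120  (running 1/120)
⟨..|..⟩ = √(2400)·(1/120) = +0.408248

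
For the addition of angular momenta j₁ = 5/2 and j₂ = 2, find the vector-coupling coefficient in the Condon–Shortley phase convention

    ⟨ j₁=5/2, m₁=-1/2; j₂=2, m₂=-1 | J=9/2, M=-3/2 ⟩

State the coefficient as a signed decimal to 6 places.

+√(10/21) = +0.690066

√[10·0!5!4!/10! · 2!3!1!3!3!6!] = √(17280/7)
  +(−1)^0/∏(0,0,3,1,2,3)! = 1/72  (running 1/72)
⟨..|..⟩ = √(17280/7)·(1/72) = +0.690066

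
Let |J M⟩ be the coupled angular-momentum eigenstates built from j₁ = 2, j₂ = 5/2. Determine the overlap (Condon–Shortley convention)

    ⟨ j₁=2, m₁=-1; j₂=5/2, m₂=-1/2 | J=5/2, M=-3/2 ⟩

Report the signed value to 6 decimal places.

-0.414039  (= −√(6/35))

j₁+j₂−J=2  J+j₁−j₂=2  J−j₁+j₂=3  j₁+j₂+J+1=8
(j₁±m₁, j₂±m₂, J±M) = (1,3,2,3,1,4)
P² = 216/35
sum k=1..2:
  [1] −1/4 = -1/4
  [2] +1/12 = 1/12
S = -1/6
C² = P²·S² = 6/35 ; C = -0.414039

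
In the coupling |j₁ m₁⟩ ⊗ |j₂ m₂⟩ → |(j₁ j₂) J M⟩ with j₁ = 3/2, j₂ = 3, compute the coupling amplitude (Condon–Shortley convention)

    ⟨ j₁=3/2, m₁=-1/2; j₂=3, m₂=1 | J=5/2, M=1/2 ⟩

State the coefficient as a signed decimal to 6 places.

√[6·2!1!4!/8! · 1!2!4!2!3!2!] = √(288/35)
  +(−1)^1/∏(1,1,1,3,0,1)! = -1/6  (running -1/6)
  +(−1)^2/∏(2,0,0,2,1,2)! = 1/8  (running -1/24)
⟨..|..⟩ = √(288/35)·(-1/24) = -0.119523

−√(1/70) = -0.119523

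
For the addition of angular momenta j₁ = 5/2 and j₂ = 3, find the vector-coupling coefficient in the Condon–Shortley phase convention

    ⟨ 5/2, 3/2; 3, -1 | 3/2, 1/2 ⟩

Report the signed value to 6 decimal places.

triangle: 4!·1!·2!/8! = 48/40320
(j±m)!: 4!·1!·2!·4!·2!·1! = 2304
prefactor² = (2J+1)·Δ·N² = 384/35
  k=0: +1/(0!·4!·1!·2!·0!·0!) = 1/48
  k=1: −1/(1!·3!·0!·1!·1!·1!) = -1/6
Σ = -7/48  ⇒  CG² = 384/35·(-7/48)² = 7/30
CG = −√(7/30) = -0.483046

-0.483046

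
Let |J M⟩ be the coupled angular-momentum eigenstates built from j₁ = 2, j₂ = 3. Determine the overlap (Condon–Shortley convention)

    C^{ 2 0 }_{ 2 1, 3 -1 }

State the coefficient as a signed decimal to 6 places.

j₁+j₂−J=3  J+j₁−j₂=1  J−j₁+j₂=3  j₁+j₂+J+1=8
(j₁±m₁, j₂±m₂, J±M) = (3,1,2,4,2,2)
P² = 36/7
sum k=0..1:
  [0] +1/12 = 1/12
  [1] −1/4 = -1/4
S = -1/6
C² = P²·S² = 1/7 ; C = -0.377964

−√(1/7) = -0.377964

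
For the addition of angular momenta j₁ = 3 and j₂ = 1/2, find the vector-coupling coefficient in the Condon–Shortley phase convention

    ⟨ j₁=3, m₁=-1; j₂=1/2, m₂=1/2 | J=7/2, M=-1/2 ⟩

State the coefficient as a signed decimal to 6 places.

+0.654654  (= +√(3/7))

triangle: 0!·6!·1!/8! = 720/40320
(j±m)!: 2!·4!·1!·0!·3!·4! = 6912
prefactor² = (2J+1)·Δ·N² = 6912/7
  k=0: +1/(0!·0!·4!·1!·2!·0!) = 1/48
Σ = 1/48  ⇒  CG² = 6912/7·1/48² = 3/7
CG = +√(3/7) = +0.654654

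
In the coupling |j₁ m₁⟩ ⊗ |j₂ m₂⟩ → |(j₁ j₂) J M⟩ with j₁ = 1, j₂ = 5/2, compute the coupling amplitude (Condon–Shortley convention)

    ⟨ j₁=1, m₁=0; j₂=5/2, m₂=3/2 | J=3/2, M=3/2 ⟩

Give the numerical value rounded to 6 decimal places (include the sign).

triangle: 2!*0!*3!/6! = 12/720
(j±m)!: 1!*1!*4!*1!*3!*0! = 144
prefactor² = (2J+1)*Δ*N² = 48/5
  k=1: −1/(1!*1!*0!*3!*0!*0!) = -1/6
Σ = -1/6  ⇒  CG² = 48/5*(-1/6)² = 4/15
CG = −√(4/15) = -0.516398

−√(4/15) = -0.516398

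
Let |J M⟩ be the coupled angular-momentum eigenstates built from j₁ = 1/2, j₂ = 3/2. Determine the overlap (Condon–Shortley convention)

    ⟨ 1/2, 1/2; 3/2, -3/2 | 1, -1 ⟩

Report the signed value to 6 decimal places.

triangle: 1!·0!·2!/4! = 2/24
(j±m)!: 1!·0!·0!·3!·0!·2! = 12
prefactor² = (2J+1)·Δ·N² = 3
  k=0: +1/(0!·1!·0!·0!·0!·2!) = 1/2
Σ = 1/2  ⇒  CG² = 3·1/2² = 3/4
CG = +√(3/4) = +0.866025

+0.866025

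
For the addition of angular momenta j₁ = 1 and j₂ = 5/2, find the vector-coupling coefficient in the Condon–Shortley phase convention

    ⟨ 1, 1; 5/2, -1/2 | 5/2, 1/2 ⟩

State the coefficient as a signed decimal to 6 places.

+√(18/35) = +0.717137

j₁+j₂−J=1  J+j₁−j₂=1  J−j₁+j₂=4  j₁+j₂+J+1=7
(j₁±m₁, j₂±m₂, J±M) = (2,0,2,3,3,2)
P² = 288/35
sum k=0..0:
  [0] +1/4 = 1/4
S = 1/4
C² = P²·S² = 18/35 ; C = +0.717137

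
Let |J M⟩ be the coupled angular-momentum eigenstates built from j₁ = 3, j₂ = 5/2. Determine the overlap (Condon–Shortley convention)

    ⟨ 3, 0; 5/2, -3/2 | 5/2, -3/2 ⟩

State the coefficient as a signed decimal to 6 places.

j₁+j₂−J=3  J+j₁−j₂=3  J−j₁+j₂=2  j₁+j₂+J+1=9
(j₁±m₁, j₂±m₂, J±M) = (3,3,1,4,1,4)
P² = 864/35
sum k=0..1:
  [0] +1/36 = 1/36
  [1] −1/8 = -1/8
S = -7/72
C² = P²·S² = 7/30 ; C = -0.483046

−√(7/30) ≈ -0.483046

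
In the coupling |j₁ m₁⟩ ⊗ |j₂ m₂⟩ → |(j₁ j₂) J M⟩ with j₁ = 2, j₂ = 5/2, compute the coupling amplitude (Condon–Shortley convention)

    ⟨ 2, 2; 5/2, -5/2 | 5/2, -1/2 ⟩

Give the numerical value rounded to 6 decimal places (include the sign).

+0.462910

√[6·2!2!3!/8! · 4!0!0!5!2!3!] = √(864/7)
  +(−1)^0/∏(0,2,0,0,2,3)! = 1/24  (running 1/24)
⟨..|..⟩ = √(864/7)·(1/24) = +0.462910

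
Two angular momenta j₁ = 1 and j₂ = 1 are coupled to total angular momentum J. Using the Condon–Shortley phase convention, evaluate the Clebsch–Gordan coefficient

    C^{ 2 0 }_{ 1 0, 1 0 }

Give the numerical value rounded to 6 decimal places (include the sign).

+0.816497  (= +√(2/3))

j₁+j₂−J=0  J+j₁−j₂=2  J−j₁+j₂=2  j₁+j₂+J+1=5
(j₁±m₁, j₂±m₂, J±M) = (1,1,1,1,2,2)
P² = 2/3
sum k=0..0:
  [0] +1/1 = 1
S = 1
C² = P²·S² = 2/3 ; C = +0.816497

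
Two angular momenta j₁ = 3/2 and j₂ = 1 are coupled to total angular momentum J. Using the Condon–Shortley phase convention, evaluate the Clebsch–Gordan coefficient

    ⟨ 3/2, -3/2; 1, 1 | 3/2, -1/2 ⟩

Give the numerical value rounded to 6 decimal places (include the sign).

−√(2/5) ≈ -0.632456

triangle: 1!·2!·1!/5! = 2/120
(j±m)!: 0!·3!·2!·0!·1!·2! = 24
prefactor² = (2J+1)·Δ·N² = 8/5
  k=1: −1/(1!·0!·2!·1!·0!·0!) = -1/2
Σ = -1/2  ⇒  CG² = 8/5·(-1/2)² = 2/5
CG = −√(2/5) = -0.632456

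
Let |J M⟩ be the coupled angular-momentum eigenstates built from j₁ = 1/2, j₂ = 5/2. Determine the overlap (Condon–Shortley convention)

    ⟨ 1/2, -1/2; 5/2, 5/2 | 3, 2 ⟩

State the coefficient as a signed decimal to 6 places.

√[7·0!1!5!/7! · 0!1!5!0!5!1!] = √(2400)
  +(−1)^0/∏(0,0,1,5,0,0)! = 1/120  (running 1/120)
⟨..|..⟩ = √(2400)·(1/120) = +0.408248

+0.408248  (= +√(1/6))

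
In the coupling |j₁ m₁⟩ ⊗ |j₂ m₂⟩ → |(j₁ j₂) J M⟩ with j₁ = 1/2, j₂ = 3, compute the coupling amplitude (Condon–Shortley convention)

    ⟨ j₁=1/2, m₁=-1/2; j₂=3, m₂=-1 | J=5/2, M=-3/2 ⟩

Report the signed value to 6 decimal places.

√[6·1!0!5!/7! · 0!1!2!4!1!4!] = √(1152/7)
  +(−1)^1/∏(1,0,0,1,0,4)! = -1/24  (running -1/24)
⟨..|..⟩ = √(1152/7)·(-1/24) = -0.534522

-0.534522  (= −√(2/7))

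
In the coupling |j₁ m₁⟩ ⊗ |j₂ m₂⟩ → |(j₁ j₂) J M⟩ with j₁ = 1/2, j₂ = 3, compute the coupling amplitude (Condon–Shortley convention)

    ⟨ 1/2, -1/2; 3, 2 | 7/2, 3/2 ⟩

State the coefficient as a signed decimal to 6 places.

+0.534522

triangle: 0!*1!*6!/8! = 720/40320
(j±m)!: 0!*1!*5!*1!*5!*2! = 28800
prefactor² = (2J+1)*Δ*N² = 28800/7
  k=0: +1/(0!*0!*1!*5!*0!*1!) = 1/120
Σ = 1/120  ⇒  CG² = 28800/7*1/120² = 2/7
CG = +√(2/7) = +0.534522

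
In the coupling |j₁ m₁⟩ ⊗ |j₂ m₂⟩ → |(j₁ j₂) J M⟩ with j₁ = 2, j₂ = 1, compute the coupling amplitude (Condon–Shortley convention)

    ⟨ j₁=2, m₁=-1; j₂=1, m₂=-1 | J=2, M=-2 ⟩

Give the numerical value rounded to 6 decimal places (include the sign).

triangle: 1!*3!*1!/6! = 6/720
(j±m)!: 1!*3!*0!*2!*0!*4! = 288
prefactor² = (2J+1)*Δ*N² = 12
  k=0: +1/(0!*1!*3!*0!*0!*1!) = 1/6
Σ = 1/6  ⇒  CG² = 12*1/6² = 1/3
CG = +√(1/3) = +0.577350

+√(1/3) ≈ +0.577350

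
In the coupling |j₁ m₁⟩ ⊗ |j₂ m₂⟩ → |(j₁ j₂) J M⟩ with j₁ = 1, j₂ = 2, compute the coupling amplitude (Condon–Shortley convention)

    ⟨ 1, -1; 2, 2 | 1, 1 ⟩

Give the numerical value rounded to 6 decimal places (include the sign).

+0.774597  (= +√(3/5))

j₁+j₂−J=2  J+j₁−j₂=0  J−j₁+j₂=2  j₁+j₂+J+1=5
(j₁±m₁, j₂±m₂, J±M) = (0,2,4,0,2,0)
P² = 48/5
sum k=2..2:
  [2] +1/4 = 1/4
S = 1/4
C² = P²·S² = 3/5 ; C = +0.774597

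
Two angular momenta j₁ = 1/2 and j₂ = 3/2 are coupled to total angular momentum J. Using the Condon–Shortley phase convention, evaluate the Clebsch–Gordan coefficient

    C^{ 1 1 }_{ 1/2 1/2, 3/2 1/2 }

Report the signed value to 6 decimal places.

+0.500000  (= +√(1/4))

triangle: 1!×0!×2!/4! = 2/24
(j±m)!: 1!×0!×2!×1!×2!×0! = 4
prefactor² = (2J+1)×Δ×N² = 1
  k=0: +1/(0!×1!×0!×2!×0!×0!) = 1/2
Σ = 1/2  ⇒  CG² = 1×1/2² = 1/4
CG = +√(1/4) = +0.500000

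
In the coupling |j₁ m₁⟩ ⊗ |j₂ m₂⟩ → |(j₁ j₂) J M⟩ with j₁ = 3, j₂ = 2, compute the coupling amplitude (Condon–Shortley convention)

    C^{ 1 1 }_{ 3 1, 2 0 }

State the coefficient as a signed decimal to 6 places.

+0.414039

triangle: 4!*2!*0!/7! = 48/5040
(j±m)!: 4!*2!*2!*2!*2!*0! = 384
prefactor² = (2J+1)*Δ*N² = 384/35
  k=2: +1/(2!*2!*0!*0!*2!*0!) = 1/8
Σ = 1/8  ⇒  CG² = 384/35*1/8² = 6/35
CG = +√(6/35) = +0.414039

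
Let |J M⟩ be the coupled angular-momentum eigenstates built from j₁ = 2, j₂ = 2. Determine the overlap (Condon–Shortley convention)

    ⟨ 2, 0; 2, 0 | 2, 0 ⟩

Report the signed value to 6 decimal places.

√[5·2!2!2!/7! · 2!2!2!2!2!2!] = √(32/63)
  +(−1)^0/∏(0,2,2,2,0,0)! = 1/8  (running 1/8)
  +(−1)^1/∏(1,1,1,1,1,1)! = -1  (running -7/8)
  +(−1)^2/∏(2,0,0,0,2,2)! = 1/8  (running -3/4)
⟨..|..⟩ = √(32/63)·(-3/4) = -0.534522

-0.534522  (= −√(2/7))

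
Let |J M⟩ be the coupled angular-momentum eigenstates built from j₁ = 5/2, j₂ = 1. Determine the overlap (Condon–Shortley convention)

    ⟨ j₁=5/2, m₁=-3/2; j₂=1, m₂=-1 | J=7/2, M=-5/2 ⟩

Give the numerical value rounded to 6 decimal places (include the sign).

j₁+j₂−J=0  J+j₁−j₂=5  J−j₁+j₂=2  j₁+j₂+J+1=8
(j₁±m₁, j₂±m₂, J±M) = (1,4,0,2,1,6)
P² = 11520/7
sum k=0..0:
  [0] +1/48 = 1/48
S = 1/48
C² = P²·S² = 5/7 ; C = +0.845154

+√(5/7) = +0.845154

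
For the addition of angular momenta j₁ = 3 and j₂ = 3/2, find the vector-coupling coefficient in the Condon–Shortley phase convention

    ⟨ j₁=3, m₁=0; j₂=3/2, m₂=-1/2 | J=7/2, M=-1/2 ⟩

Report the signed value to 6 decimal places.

+√(2/21) = +0.308607

triangle: 1!*5!*2!/9! = 240/362880
(j±m)!: 3!*3!*1!*2!*3!*4! = 10368
prefactor² = (2J+1)*Δ*N² = 384/7
  k=0: +1/(0!*1!*3!*1!*2!*1!) = 1/12
  k=1: −1/(1!*0!*2!*0!*3!*2!) = -1/24
Σ = 1/24  ⇒  CG² = 384/7*1/24² = 2/21
CG = +√(2/21) = +0.308607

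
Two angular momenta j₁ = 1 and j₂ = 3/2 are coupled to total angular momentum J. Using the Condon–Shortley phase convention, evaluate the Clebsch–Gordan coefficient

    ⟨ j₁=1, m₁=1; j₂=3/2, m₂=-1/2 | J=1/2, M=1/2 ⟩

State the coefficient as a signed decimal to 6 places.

triangle: 2!*0!*1!/4! = 2/24
(j±m)!: 2!*0!*1!*2!*1!*0! = 4
prefactor² = (2J+1)*Δ*N² = 2/3
  k=0: +1/(0!*2!*0!*1!*0!*0!) = 1/2
Σ = 1/2  ⇒  CG² = 2/3*1/2² = 1/6
CG = +√(1/6) = +0.408248

+√(1/6) = +0.408248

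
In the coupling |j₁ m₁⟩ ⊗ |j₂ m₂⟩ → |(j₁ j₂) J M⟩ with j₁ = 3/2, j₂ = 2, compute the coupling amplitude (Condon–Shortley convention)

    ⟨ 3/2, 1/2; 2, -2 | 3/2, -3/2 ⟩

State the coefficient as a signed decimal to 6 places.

+√(2/5) = +0.632456

j₁+j₂−J=2  J+j₁−j₂=1  J−j₁+j₂=2  j₁+j₂+J+1=6
(j₁±m₁, j₂±m₂, J±M) = (2,1,0,4,0,3)
P² = 32/5
sum k=0..0:
  [0] +1/4 = 1/4
S = 1/4
C² = P²·S² = 2/5 ; C = +0.632456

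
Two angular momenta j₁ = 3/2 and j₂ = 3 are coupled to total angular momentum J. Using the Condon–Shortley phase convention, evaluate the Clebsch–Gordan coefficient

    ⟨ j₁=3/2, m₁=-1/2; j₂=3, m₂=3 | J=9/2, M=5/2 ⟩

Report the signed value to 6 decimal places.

+0.288675

triangle: 0!·3!·6!/10! = 4320/3628800
(j±m)!: 1!·2!·6!·0!·7!·2! = 14515200
prefactor² = (2J+1)·Δ·N² = 172800
  k=0: +1/(0!·0!·2!·6!·1!·0!) = 1/1440
Σ = 1/1440  ⇒  CG² = 172800·1/1440² = 1/12
CG = +√(1/12) = +0.288675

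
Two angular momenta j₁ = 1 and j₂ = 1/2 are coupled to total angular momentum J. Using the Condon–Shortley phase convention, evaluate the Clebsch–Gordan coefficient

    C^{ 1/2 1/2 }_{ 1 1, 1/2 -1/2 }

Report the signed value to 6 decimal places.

+0.816497

j₁+j₂−J=1  J+j₁−j₂=1  J−j₁+j₂=0  j₁+j₂+J+1=3
(j₁±m₁, j₂±m₂, J±M) = (2,0,0,1,1,0)
P² = 2/3
sum k=0..0:
  [0] +1/1 = 1
S = 1
C² = P²·S² = 2/3 ; C = +0.816497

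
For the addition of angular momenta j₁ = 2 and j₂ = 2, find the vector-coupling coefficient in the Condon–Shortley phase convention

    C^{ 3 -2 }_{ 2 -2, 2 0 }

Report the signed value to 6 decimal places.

-0.707107  (= −√(1/2))

triangle: 1!*3!*3!/8! = 36/40320
(j±m)!: 0!*4!*2!*2!*1!*5! = 11520
prefactor² = (2J+1)*Δ*N² = 72
  k=1: −1/(1!*0!*3!*1!*0!*2!) = -1/12
Σ = -1/12  ⇒  CG² = 72*(-1/12)² = 1/2
CG = −√(1/2) = -0.707107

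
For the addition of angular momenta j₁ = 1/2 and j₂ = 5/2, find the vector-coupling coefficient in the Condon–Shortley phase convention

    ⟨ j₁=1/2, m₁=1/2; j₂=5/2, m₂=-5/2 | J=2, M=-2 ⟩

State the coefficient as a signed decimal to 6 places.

+√(5/6) = +0.912871

j₁+j₂−J=1  J+j₁−j₂=0  J−j₁+j₂=4  j₁+j₂+J+1=6
(j₁±m₁, j₂±m₂, J±M) = (1,0,0,5,0,4)
P² = 480
sum k=0..0:
  [0] +1/24 = 1/24
S = 1/24
C² = P²·S² = 5/6 ; C = +0.912871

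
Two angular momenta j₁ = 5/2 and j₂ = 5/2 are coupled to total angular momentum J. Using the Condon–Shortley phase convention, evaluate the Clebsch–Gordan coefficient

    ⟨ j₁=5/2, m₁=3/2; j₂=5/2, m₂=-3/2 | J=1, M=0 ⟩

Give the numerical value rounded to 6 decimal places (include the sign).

-0.358569  (= −√(9/70))

√[3·4!1!1!/7! · 4!1!1!4!1!1!] = √(288/35)
  +(−1)^0/∏(0,4,1,1,0,0)! = 1/24  (running 1/24)
  +(−1)^1/∏(1,3,0,0,1,1)! = -1/6  (running -1/8)
⟨..|..⟩ = √(288/35)·(-1/8) = -0.358569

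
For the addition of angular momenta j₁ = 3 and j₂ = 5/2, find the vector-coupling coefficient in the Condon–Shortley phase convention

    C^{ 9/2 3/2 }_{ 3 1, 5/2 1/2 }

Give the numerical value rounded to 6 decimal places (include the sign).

j₁+j₂−J=1  J+j₁−j₂=5  J−j₁+j₂=4  j₁+j₂+J+1=11
(j₁±m₁, j₂±m₂, J±M) = (4,2,3,2,6,3)
P² = 138240/77
sum k=0..1:
  [0] +1/72 = 1/72
  [1] −1/96 = -1/96
S = 1/288
C² = P²·S² = 5/231 ; C = +0.147122

+√(5/231) = +0.147122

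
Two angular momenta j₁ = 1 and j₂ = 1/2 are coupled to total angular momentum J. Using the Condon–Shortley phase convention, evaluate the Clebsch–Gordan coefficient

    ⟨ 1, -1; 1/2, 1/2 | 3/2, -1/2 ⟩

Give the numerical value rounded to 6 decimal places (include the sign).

√[4·0!2!1!/4! · 0!2!1!0!1!2!] = √(4/3)
  +(−1)^0/∏(0,0,2,1,0,0)! = 1/2  (running 1/2)
⟨..|..⟩ = √(4/3)·(1/2) = +0.577350

+0.577350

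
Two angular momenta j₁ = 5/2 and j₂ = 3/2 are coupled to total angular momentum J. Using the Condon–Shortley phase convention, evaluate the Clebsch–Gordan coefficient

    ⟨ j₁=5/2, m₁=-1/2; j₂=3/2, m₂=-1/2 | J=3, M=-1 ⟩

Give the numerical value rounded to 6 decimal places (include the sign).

+0.129099

√[7·1!4!2!/8! · 2!3!1!2!2!4!] = √(48/5)
  +(−1)^0/∏(0,1,3,1,1,1)! = 1/6  (running 1/6)
  +(−1)^1/∏(1,0,2,0,2,2)! = -1/8  (running 1/24)
⟨..|..⟩ = √(48/5)·(1/24) = +0.129099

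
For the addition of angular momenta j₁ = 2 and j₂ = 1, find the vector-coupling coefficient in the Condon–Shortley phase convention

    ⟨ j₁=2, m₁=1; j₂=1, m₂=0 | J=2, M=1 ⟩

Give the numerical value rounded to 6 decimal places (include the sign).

+0.408248

j₁+j₂−J=1  J+j₁−j₂=3  J−j₁+j₂=1  j₁+j₂+J+1=6
(j₁±m₁, j₂±m₂, J±M) = (3,1,1,1,3,1)
P² = 3/2
sum k=0..1:
  [0] +1/2 = 1/2
  [1] −1/6 = -1/6
S = 1/3
C² = P²·S² = 1/6 ; C = +0.408248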